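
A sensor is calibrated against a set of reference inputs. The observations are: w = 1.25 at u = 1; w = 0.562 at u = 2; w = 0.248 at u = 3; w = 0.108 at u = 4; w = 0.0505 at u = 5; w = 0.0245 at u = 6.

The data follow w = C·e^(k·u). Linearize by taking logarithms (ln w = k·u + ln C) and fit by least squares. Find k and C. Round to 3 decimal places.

k = -0.792, C = 2.702

Let Y = ln w. Fitting Y = k·u + ln C by least squares:
Sums: Σu = 21.0000, Σ(u)² = 91.0000, Σln w = -10.6679, Σu·ln w = -51.1982.
Normal system: [[91.0000, 21.0000]; [21.0000, 6]]·[k, ln C]ᵀ = [-51.1982, -10.6679]ᵀ.
Solving (det = 105.0000): k = -0.79203, ln C = 0.99411, so C = exp(0.99411) = 2.70233.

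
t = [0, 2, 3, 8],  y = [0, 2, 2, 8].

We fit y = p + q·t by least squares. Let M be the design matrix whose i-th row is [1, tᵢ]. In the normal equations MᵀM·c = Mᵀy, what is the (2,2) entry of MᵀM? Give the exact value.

77

Row 2 ↔ basis t, column 2 ↔ basis t, so (MᵀM)_{2,2} = Σᵢ (t)·(t) = (0)·(0) + (2)·(2) + (3)·(3) + (8)·(8) = 77.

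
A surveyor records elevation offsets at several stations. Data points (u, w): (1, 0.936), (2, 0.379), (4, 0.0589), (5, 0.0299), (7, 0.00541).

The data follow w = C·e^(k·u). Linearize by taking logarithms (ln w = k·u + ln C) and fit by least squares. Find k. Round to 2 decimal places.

k = -0.86

With ln wᵢ as the transformed response and uᵢ as the regressor:
XᵀX = [[95.0000, 19.0000]; [19.0000, 5]], rhs = [-67.4203, -12.5977]ᵀ  (here Σu = 19.0000, Σ(u)² = 95.0000, Σln w = -12.5977, Σu·ln w = -67.4203).
Solving (det = 114.0000): k = -0.85742, ln C = 0.73865.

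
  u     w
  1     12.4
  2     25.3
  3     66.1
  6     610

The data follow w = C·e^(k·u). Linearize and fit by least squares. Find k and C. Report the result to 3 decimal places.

k = 0.784, C = 5.678

With ln wᵢ as the transformed response and uᵢ as the regressor:
AᵀA = [[50.0000, 12.0000]; [12.0000, 4]], rhs = [60.0336, 16.3531]ᵀ  (here Σu = 12.0000, Σ(u)² = 50.0000, Σln w = 16.3531, Σu·ln w = 60.0336).
Slope k = (n·Σu·ln w − Σu·Σln w)/(n·Σ(u)² − (Σu)²) = (4·60.0336 − 12.0000·16.3531)/56.0000 = 0.78387; ln C = (Σln w − k·Σu)/n = 1.73667, so C = exp(1.73667) = 5.67842.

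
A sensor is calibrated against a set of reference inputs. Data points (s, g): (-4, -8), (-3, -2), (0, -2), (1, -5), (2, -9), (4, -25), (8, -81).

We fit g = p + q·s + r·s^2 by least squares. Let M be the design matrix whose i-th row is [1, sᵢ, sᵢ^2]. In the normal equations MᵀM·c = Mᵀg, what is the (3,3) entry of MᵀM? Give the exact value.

Row 3 ↔ basis s^2, column 3 ↔ basis s^2, so (MᵀM)_{3,3} = Σᵢ (s^2)·(s^2) = (16)·(16) + (9)·(9) + (0)·(0) + (1)·(1) + (4)·(4) + (16)·(16) + (64)·(64) = 4706.

4706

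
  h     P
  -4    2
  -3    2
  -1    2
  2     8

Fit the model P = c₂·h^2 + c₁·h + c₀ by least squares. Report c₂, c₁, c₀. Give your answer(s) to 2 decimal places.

c₂ = 0.32, c₁ = 1.59, c₀ = 3.50

The normal system XᵀX·[c₂, c₁, c₀]ᵀ = XᵀP is [[354, -84, 30]; [-84, 30, -6]; [30, -6, 4]]·[c₂, c₁, c₀]ᵀ = [84, 0, 14]ᵀ.
Solving the 3×3 system (Gaussian elimination) gives c₂ = 7/22, c₁ = 35/22, c₀ = 7/2.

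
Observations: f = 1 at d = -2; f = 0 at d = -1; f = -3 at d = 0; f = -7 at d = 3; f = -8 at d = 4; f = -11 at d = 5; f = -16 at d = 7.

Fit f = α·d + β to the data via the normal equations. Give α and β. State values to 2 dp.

α = -1.80, β = -2.17

Forming AᵀA = [[104, 16]; [16, 7]] and Aᵀf = [-222, -44]ᵀ gives AᵀA·[α, β]ᵀ = Aᵀf.
Δ = 104·7 − 16² = 472.
α = ((-222)·7 − 16·(-44))/472 = -425/236; β = (104·(-44) − 16·(-222))/472 = -128/59.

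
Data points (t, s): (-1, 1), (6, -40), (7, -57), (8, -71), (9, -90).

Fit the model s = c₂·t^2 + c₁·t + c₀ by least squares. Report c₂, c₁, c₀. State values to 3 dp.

c₂ = -1.034, c₁ = -0.836, c₀ = 1.228

Normal-equation sums: Σt^2·t^2 = 14355, Σt^2·t = 1799, Σt^2 = 231, Σt·t = 231, Σt = 29, Σ1 = 5.
Right-hand side: Σt^2·s = -16066, Σt·s = -2018, Σs = -257.
Normal equations: [[14355, 1799, 231]; [1799, 231, 29]; [231, 29, 5]]·[c₂, c₁, c₀]ᵀ = [-16066, -2018, -257]ᵀ.
Row-reducing yields c₂ = -52783/51038, c₁ = -42667/51038, c₀ = 31345/25519.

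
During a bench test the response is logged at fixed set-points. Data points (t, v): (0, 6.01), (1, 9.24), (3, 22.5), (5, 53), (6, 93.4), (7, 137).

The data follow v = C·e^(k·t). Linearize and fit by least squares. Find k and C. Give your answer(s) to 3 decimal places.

Taking logs, ln v = k·t + ln C, so regress ln v on t.
XᵀX = [[120.0000, 22.0000]; [22.0000, 6]], rhs = [93.0768, 20.5576]ᵀ  (here Σt = 22.0000, Σ(t)² = 120.0000, Σln v = 20.5576, Σt·ln v = 93.0768).
Slope k = (n·Σt·ln v − Σt·Σln v)/(n·Σ(t)² − (Σt)²) = (6·93.0768 − 22.0000·20.5576)/236.0000 = 0.44997; ln C = (Σln v − k·Σt)/n = 1.77639, so C = exp(1.77639) = 5.90851.

k = 0.450, C = 5.909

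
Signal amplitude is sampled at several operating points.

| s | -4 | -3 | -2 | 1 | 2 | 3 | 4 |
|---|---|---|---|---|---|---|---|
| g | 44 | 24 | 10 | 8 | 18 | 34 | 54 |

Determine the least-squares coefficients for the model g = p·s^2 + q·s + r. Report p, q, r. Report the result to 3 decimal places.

p = 2.874, q = 1.494, r = 2.988

XᵀX·[p, q, r]ᵀ = Xᵀg reads: 707·p + 1·q + 59·r = 2210;  1·p + 59·q + 1·r = 94;  59·p + 1·q + 7·r = 192.
(Σs^2·s^2 = 707, Σs^2·s = 1, Σs^2 = 59, Σs·s = 59, Σs = 1, Σ1 = 7, Σs^2·g = 2210, Σs·g = 94, Σg = 192.)
Solving the 3×3 system (Gaussian elimination) gives p = 5151/1792, q = 2677/1792, r = 2677/896.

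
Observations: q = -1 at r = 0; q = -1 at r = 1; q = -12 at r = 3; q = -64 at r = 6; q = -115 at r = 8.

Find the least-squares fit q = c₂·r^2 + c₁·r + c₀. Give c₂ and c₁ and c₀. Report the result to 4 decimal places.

MᵀM·[c₂, c₁, c₀]ᵀ = Mᵀq reads: 5474·c₂ + 756·c₁ + 110·c₀ = -9773;  756·c₂ + 110·c₁ + 18·c₀ = -1341;  110·c₂ + 18·c₁ + 5·c₀ = -193.
Solving the 3×3 system (Gaussian elimination) gives c₂ = -42971/21102, c₁ = 13521/7034, c₀ = -7601/10551.

c₂ = -2.0363, c₁ = 1.9222, c₀ = -0.7204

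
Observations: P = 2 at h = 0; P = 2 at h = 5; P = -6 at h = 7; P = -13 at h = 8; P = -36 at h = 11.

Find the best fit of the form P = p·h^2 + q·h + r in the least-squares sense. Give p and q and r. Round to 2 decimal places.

Compute the Gram sums: Σh^2·h^2 = 21763, Σh^2·h = 2311, Σh^2 = 259, Σh·h = 259, Σh = 31, Σ1 = 5.
For MᵀP: Σh^2·P = -5432, Σh·P = -532, ΣP = -51.
Row-reducing yields p = -21377/37662, q = 52003/18831, r = 26113/12554.

p = -0.57, q = 2.76, r = 2.08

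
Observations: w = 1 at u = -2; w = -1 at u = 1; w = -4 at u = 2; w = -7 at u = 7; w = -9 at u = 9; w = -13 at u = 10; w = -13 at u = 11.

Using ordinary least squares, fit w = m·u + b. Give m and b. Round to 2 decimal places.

m = -1.07, b = -0.77

Setting ∂/∂m … = 0 gives: 360·m + 38·b = -414;  38·m + 7·b = -46.
(Σu·u = 360, Σu = 38, Σ1 = 7, Σu·w = -414, Σw = -46.)
Determinant 360·7 − 38² = 1076.
m = ((-414)·7 − 38·(-46))/1076 = -575/538; b = (360·(-46) − 38·(-414))/1076 = -207/269.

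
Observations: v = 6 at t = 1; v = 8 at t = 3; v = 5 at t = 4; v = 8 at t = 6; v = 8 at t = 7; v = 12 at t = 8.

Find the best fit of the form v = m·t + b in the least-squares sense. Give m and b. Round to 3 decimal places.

AᵀA·[m, b]ᵀ = Aᵀv reads: 175·m + 29·b = 250;  29·m + 6·b = 47.
(Σt·t = 175, Σt = 29, Σ1 = 6, Σt·v = 250, Σv = 47.)
det = 175·6 − 29² = 209.
m = (250·6 − 29·47)/209 = 137/209; b = (175·47 − 29·250)/209 = 975/209.

m = 0.656, b = 4.665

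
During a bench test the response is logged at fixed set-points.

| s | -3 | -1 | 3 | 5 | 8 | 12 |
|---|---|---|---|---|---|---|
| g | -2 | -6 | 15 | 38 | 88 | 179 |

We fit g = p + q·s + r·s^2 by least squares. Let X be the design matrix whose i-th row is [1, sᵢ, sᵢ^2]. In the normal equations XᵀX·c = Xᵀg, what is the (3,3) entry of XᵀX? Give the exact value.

25620

Row 3 ↔ basis s^2, column 3 ↔ basis s^2, so (XᵀX)_{3,3} = Σᵢ (s^2)·(s^2) = (9)·(9) + (1)·(1) + (9)·(9) + (25)·(25) + (64)·(64) + (144)·(144) = 25620.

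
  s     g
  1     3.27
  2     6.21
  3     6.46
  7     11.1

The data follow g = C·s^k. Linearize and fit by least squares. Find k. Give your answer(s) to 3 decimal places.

Linearized form: ln g = k·ln s + ln C. From the 4 transformed points,
Σln s = 3.7377, Σ(ln s)² = 5.4740, Σln g = 7.2835, Σln s·ln g = 7.9991.
Equations: 5.4740·k + 3.7377·ln C = 7.9991;  3.7377·k + 4·ln C = 7.2835.
Slope k = (n·Σln s·ln g − Σln s·Σln g)/(n·Σ(ln s)² − (Σln s)²) = (4·7.9991 − 3.7377·7.2835)/7.9257 = 0.60222; ln C = (Σln g − k·Σln s)/n = 1.25816.

k = 0.602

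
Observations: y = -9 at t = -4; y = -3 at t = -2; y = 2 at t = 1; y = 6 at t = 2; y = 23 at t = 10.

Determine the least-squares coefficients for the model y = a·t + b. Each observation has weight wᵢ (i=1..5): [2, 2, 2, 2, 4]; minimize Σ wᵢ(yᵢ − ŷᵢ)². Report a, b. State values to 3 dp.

Compute the Gram sums: Σwᵢ·t·t = 450, Σwᵢ·t = 34, Σwᵢ·1 = 12.
For MᵀWy: Σwᵢ·t·y = 1032, Σwᵢ·y = 84.
MᵀWM·[a, b]ᵀ = MᵀWy becomes [[450, 34]; [34, 12]]·[a, b]ᵀ = [1032, 84]ᵀ.
det = 450·12 − 34² = 4244.
a = (1032·12 − 34·84)/4244 = 2382/1061; b = (450·84 − 34·1032)/4244 = 678/1061.

a = 2.245, b = 0.639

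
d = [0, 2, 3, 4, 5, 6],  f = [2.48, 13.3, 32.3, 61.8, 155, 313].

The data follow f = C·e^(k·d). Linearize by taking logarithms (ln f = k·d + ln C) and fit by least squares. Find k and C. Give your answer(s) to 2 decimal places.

With ln fᵢ as the transformed response and dᵢ as the regressor:
Σd = 20.0000, Σ(d)² = 90.0000, Σln f = 21.8846, Σd·ln f = 91.7907.
Equations: 90.0000·k + 20.0000·ln C = 91.7907;  20.0000·k + 6·ln C = 21.8846.
Solving (det = 140.0000): k = 0.80751, ln C = 0.95573, so C = exp(0.95573) = 2.60057.

k = 0.81, C = 2.60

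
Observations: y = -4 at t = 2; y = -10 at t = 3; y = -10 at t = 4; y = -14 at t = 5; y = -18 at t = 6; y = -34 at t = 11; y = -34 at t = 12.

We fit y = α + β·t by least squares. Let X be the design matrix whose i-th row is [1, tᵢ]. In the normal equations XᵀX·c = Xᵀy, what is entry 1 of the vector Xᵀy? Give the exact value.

Entry 1 ↔ basis 1, so (Xᵀy)_{1} = Σᵢ yᵢ = (1)·(-4) + (1)·(-10) + (1)·(-10) + (1)·(-14) + (1)·(-18) + (1)·(-34) + (1)·(-34) = -124.

-124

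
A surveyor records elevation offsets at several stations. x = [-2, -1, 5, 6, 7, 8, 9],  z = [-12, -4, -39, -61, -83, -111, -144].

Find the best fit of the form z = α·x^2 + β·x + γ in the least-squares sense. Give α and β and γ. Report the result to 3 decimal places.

α = -2.005, β = 2.074, γ = 0.129

Entries of MᵀM: Σx^2·x^2 = 14996, Σx^2·x = 1916, Σx^2 = 260, Σx·x = 260, Σx = 32, Σ1 = 7.
Right-hand side: Σx^2·z = -26058, Σx·z = -3298, Σz = -454.
Row-reducing yields α = -68375/34104, β = 70733/34104, γ = 367/2842.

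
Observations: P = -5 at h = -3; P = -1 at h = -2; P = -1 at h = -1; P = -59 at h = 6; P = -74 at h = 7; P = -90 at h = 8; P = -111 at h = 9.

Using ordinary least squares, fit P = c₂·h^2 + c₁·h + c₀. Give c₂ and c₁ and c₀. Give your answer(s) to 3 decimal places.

Sums needed: Σh^2·h^2 = 14452, Σh^2·h = 1764, Σh^2 = 244, Σh·h = 244, Σh = 24, Σ1 = 7.
Right-hand side: Σh^2·P = -20551, Σh·P = -2573, ΣP = -341.
Inverting the 3×3 Gram matrix, [c₂, c₁, c₀]ᵀ = [-86827/88872, -91185/29624, -91223/22218]ᵀ.

c₂ = -0.977, c₁ = -3.078, c₀ = -4.106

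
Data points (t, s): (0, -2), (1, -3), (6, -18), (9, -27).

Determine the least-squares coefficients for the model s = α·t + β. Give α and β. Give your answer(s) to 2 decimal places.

α = -2.85, β = -1.09

Normal-equation sums: Σt·t = 118, Σt = 16, Σ1 = 4.
And Σt·s = -354, Σs = -50.
Eliminating β: 4·(row 1) − 16·(row 2) gives 216·α = 4·(-354) − 16·(-50) = -616, so α = -77/27.
Then β = ((-50) − 16·(-77/27))/4 = -59/54.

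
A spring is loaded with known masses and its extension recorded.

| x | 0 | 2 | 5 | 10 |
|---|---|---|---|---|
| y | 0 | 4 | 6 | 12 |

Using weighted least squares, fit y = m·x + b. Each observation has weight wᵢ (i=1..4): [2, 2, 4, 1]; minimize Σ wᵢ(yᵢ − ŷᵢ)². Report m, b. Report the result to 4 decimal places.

m = 1.1285, b = 0.6257

The normal equations are: 208·m + 34·b = 256;  34·m + 9·b = 44.
Determinant 208·9 − 34² = 716.
m = (256·9 − 34·44)/716 = 202/179; b = (208·44 − 34·256)/716 = 112/179.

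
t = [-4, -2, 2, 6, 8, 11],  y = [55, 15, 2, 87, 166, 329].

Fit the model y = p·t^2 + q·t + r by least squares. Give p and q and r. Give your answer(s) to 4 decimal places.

p = 3.0113, q = -2.8648, r = -3.9331

Compute the Gram sums: Σt^2·t^2 = 20321, Σt^2·t = 1995, Σt^2 = 245, Σt·t = 245, Σt = 21, Σ1 = 6.
Right-hand side: Σt^2·y = 54513, Σt·y = 5223, Σy = 654.
Row-reducing yields p = 613563/203756, q = -583719/203756, r = -57243/14554.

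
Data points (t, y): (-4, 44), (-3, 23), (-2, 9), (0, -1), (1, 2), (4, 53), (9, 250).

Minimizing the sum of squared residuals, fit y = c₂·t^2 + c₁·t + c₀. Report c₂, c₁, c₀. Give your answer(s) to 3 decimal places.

Entries of XᵀX: Σt^2·t^2 = 7171, Σt^2·t = 695, Σt^2 = 127, Σt·t = 127, Σt = 5, Σ1 = 7.
And Σt^2·y = 22047, Σt·y = 2201, Σy = 380.
Normal equations: [[7171, 695, 127]; [695, 127, 5]; [127, 5, 7]]·[c₂, c₁, c₀]ᵀ = [22047, 2201, 380]ᵀ.
Solving the 3×3 system (Gaussian elimination) gives c₂ = 273881/91602, c₁ = 273443/274806, c₀ = -92114/137403.

c₂ = 2.990, c₁ = 0.995, c₀ = -0.670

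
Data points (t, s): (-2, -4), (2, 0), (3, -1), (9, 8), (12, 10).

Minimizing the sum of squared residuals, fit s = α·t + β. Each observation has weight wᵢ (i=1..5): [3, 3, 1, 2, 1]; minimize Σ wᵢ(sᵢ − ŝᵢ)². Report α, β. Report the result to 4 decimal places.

With design matrix X, XᵀWX = [[339, 33]; [33, 10]] and XᵀWs = [285, 13]ᵀ.
det = 339·10 − 33² = 2301.
α = (285·10 − 33·13)/2301 = 807/767; β = (339·13 − 33·285)/2301 = -1666/767.

α = 1.0522, β = -2.1721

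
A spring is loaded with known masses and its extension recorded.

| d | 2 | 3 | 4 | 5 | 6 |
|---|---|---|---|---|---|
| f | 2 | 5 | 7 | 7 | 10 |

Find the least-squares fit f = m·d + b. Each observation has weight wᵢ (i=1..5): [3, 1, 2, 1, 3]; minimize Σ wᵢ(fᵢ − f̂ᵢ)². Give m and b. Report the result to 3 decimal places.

m = 1.923, b = -1.492

The normal system AᵀWA·[m, b]ᵀ = AᵀWf is [[186, 40]; [40, 10]]·[m, b]ᵀ = [298, 62]ᵀ.
det = 186·10 − 40² = 260.
m = (298·10 − 40·62)/260 = 25/13; b = (186·62 − 40·298)/260 = -97/65.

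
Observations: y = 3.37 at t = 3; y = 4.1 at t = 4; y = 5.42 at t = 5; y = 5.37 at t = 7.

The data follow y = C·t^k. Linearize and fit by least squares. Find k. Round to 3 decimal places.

k = 0.588

Taking logs, ln y = k·ln t + ln C, so regress ln y on ln t.
Sums: Σln t = 6.0403, Σ(ln t)² = 9.5056, Σln y = 5.9968, Σln t·ln y = 9.2816.
Normal system: [[9.5056, 6.0403]; [6.0403, 4]]·[k, ln C]ᵀ = [9.2816, 5.9968]ᵀ.
Slope k = (n·Σln t·ln y − Σln t·Σln y)/(n·Σ(ln t)² − (Σln t)²) = (4·9.2816 − 6.0403·5.9968)/1.5378 = 0.58791; ln C = (Σln y − k·Σln t)/n = 0.61143.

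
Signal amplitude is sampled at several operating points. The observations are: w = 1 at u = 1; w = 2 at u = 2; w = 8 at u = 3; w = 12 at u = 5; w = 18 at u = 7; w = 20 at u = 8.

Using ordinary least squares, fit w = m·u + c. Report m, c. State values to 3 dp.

m = 2.814, c = -2.025

Sums needed: Σu·u = 152, Σu = 26, Σ1 = 6.
For Mᵀw: Σu·w = 375, Σw = 61.
Eliminating c: 6·(row 1) − 26·(row 2) gives 236·m = 6·375 − 26·61 = 664, so m = 166/59.
Then c = (61 − 26·(166/59))/6 = -239/118.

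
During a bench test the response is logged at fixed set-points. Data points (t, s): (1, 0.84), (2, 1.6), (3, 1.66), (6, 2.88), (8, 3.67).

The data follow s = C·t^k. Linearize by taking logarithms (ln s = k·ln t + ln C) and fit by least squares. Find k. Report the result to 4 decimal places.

Taking logs, ln s = k·ln t + ln C, so regress ln s on ln t.
AᵀA = [[9.2219, 5.6630]; [5.6630, 5]], rhs = [5.4816, 3.1604]ᵀ  (here Σln t = 5.6630, Σ(ln t)² = 9.2219, Σln s = 3.1604, Σln t·ln s = 5.4816).
Slope k = (n·Σln t·ln s − Σln t·Σln s)/(n·Σ(ln t)² − (Σln t)²) = (5·5.4816 − 5.6630·3.1604)/14.0403 = 0.67736; ln C = (Σln s − k·Σln t)/n = -0.13508.

k = 0.6774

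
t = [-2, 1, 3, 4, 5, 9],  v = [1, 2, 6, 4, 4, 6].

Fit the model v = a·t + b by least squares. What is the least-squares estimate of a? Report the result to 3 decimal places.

a = 0.452

Entries of MᵀM: Σt·t = 136, Σt = 20, Σ1 = 6.
Moment sums: Σt·v = 108, Σv = 23.
Normal equations: [[136, 20]; [20, 6]]·[a, b]ᵀ = [108, 23]ᵀ.
Δ = 136·6 − 20² = 416.
a = (108·6 − 20·23)/416 = 47/104; b = (136·23 − 20·108)/416 = 121/52.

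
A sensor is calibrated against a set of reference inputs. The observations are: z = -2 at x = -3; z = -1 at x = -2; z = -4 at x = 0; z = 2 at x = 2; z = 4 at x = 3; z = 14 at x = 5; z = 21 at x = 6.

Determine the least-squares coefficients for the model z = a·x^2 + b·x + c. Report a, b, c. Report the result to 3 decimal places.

MᵀM·[a, b, c]ᵀ = Mᵀz reads: 2115·a + 341·b + 87·c = 1128;  341·a + 87·b + 11·c = 220;  87·a + 11·b + 7·c = 34.
(Σx^2·x^2 = 2115, Σx^2·x = 341, Σx^2 = 87, Σx·x = 87, Σx = 11, Σ1 = 7, Σx^2·z = 1128, Σx·z = 220, Σz = 34.)
Row-reducing yields a = 26513/53081, b = 49137/53081, c = -148912/53081.

a = 0.499, b = 0.926, c = -2.805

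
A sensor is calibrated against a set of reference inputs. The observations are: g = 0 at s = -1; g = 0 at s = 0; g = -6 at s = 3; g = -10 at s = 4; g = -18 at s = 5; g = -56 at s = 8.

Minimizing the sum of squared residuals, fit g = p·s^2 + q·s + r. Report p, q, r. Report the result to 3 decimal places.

Normal-equation sums: Σs^2·s^2 = 5059, Σs^2·s = 727, Σs^2 = 115, Σs·s = 115, Σs = 19, Σ1 = 6.
Moment sums: Σs^2·g = -4248, Σs·g = -596, Σg = -90.
So MᵀM·[p, q, r]ᵀ = Mᵀg: [[5059, 727, 115]; [727, 115, 19]; [115, 19, 6]]·[p, q, r]ᵀ = [-4248, -596, -90]ᵀ.
Row-reducing yields p = -5465/5334, q = 5909/5334, r = 1004/889.

p = -1.025, q = 1.108, r = 1.129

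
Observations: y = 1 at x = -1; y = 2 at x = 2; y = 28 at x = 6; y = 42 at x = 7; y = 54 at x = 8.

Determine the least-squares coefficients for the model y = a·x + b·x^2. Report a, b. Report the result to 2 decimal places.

a = -0.86, b = 0.95

From the data, Σx·x = 154, Σx·x^2 = 1078, Σx^2·x^2 = 7810.
Right-hand side: Σx·y = 897, Σx^2·y = 6531.
MᵀM·[a, b]ᵀ = Mᵀy becomes [[154, 1078]; [1078, 7810]]·[a, b]ᵀ = [897, 6531]ᵀ.
det = 154·7810 − 1078² = 40656.
a = (897·7810 − 1078·6531)/40656 = -6/7; b = (154·6531 − 1078·897)/40656 = 21/22.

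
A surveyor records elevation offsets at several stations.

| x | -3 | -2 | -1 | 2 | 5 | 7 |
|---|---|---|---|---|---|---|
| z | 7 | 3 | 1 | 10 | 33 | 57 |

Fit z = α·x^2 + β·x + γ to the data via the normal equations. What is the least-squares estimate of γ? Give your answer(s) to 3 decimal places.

γ = 2.734

MᵀM·[α, β, γ]ᵀ = Mᵀz reads: 3140·α + 440·β + 92·γ = 3734;  440·α + 92·β + 8·γ = 556;  92·α + 8·β + 6·γ = 111.
Inverting the 3×3 Gram matrix, [α, β, γ]ᵀ = [6712/7491, 11390/7491, 13653/4994]ᵀ.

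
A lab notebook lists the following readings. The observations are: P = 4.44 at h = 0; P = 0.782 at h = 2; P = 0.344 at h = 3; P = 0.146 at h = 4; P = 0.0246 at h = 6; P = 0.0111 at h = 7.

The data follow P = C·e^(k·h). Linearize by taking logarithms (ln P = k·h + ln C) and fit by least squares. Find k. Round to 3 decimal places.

With ln Pᵢ as the transformed response and hᵢ as the regressor:
Σh = 22.0000, Σ(h)² = 114.0000, Σln P = -9.9523, Σh·ln P = -65.1255.
Equations: 114.0000·k + 22.0000·ln C = -65.1255;  22.0000·k + 6·ln C = -9.9523.
Slope k = (n·Σh·ln P − Σh·Σln P)/(n·Σ(h)² − (Σh)²) = (6·-65.1255 − 22.0000·-9.9523)/200.0000 = -0.85901; ln C = (Σln P − k·Σh)/n = 1.49097.

k = -0.859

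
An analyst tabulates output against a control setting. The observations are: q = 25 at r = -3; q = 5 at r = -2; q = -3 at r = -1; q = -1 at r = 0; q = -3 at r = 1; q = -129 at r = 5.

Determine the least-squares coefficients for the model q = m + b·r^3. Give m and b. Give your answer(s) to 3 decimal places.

Setting ∂/∂m … = 0 gives: 6·m + 90·b = -106;  90·m + 16420·b = -16840.
Eliminating b: 16420·(row 1) − 90·(row 2) gives 90420·m = 16420·(-106) − 90·(-16840) = -224920, so m = -11246/4521.
Then b = ((-16840) − 90·(-11246/4521))/16420 = -1525/1507.

m = -2.488, b = -1.012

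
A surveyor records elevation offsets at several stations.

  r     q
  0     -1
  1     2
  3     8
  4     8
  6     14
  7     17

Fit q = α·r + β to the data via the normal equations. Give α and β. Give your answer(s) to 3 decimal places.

α = 2.480, β = -0.680

The normal equations are: 111·α + 21·β = 261;  21·α + 6·β = 48.
(Σr·r = 111, Σr = 21, Σ1 = 6, Σr·q = 261, Σq = 48.)
Determinant 111·6 − 21² = 225.
α = (261·6 − 21·48)/225 = 62/25; β = (111·48 − 21·261)/225 = -17/25.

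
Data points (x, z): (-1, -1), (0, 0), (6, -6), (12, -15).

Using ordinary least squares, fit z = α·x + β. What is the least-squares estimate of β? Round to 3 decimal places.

From the data, Σx·x = 181, Σx = 17, Σ1 = 4.
And Σx·z = -215, Σz = -22.
So MᵀM·[α, β]ᵀ = Mᵀz: [[181, 17]; [17, 4]]·[α, β]ᵀ = [-215, -22]ᵀ.
Eliminating β: 4·(row 1) − 17·(row 2) gives 435·α = 4·(-215) − 17·(-22) = -486, so α = -162/145.
Then β = ((-22) − 17·(-162/145))/4 = -109/145.

β = -0.752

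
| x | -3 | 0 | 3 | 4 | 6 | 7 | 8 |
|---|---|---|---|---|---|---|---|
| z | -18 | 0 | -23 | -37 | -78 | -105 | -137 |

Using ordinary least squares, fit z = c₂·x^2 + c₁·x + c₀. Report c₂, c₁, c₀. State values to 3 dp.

c₂ = -2.025, c₁ = -0.699, c₀ = -1.412

With design matrix A, AᵀA = [[8211, 1135, 183]; [1135, 183, 25]; [183, 25, 7]] and Aᵀz = [-17682, -2462, -398]ᵀ.
Solving the 3×3 system (Gaussian elimination) gives c₂ = -316770/156401, c₁ = -109314/156401, c₀ = -220834/156401.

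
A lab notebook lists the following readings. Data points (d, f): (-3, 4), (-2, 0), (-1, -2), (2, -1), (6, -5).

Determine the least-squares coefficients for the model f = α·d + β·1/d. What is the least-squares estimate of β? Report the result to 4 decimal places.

The normal equations are: 54·α + 5·β = -42;  5·α + (59/36)·β = -2/3.
(Σd·d = 54, Σd·1/d = 5, Σ1/d·1/d = 59/36, Σd·f = -42, Σ1/d·f = -2/3.)
Eliminating β: (59/36)·(row 1) − 5·(row 2) gives (127/2)·α = (59/36)·(-42) − 5·(-2/3) = -131/2, so α = -131/127.
Then β = ((-2/3) − 5·(-131/127))/(59/36) = 348/127.

β = 2.7402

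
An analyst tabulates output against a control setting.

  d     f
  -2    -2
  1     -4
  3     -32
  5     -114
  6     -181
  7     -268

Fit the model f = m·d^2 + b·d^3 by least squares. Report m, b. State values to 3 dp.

With design matrix X, XᵀX = [[4420, 27920]; [27920, 180724]] and Xᵀf = [-22798, -146122]ᵀ.
Δ = 4420·180724 − 27920² = 19273680.
m = ((-22798)·180724 − 27920·(-146122))/19273680 = -5052439/2409210; b = (4420·(-146122) − 27920·(-22798))/19273680 = -233477/481842.

m = -2.097, b = -0.485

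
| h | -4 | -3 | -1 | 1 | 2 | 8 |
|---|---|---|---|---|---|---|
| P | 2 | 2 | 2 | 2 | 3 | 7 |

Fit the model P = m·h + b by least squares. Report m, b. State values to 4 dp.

MᵀM·[m, b]ᵀ = MᵀP reads: 95·m + 3·b = 48;  3·m + 6·b = 18.
(Σh·h = 95, Σh = 3, Σ1 = 6, Σh·P = 48, ΣP = 18.)
Determinant 95·6 − 3² = 561.
m = (48·6 − 3·18)/561 = 78/187; b = (95·18 − 3·48)/561 = 522/187.

m = 0.4171, b = 2.7914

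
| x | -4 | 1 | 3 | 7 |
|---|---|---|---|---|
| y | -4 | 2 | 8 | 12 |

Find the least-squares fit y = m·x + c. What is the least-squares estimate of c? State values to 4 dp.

c = 1.8645

Compute the Gram sums: Σx·x = 75, Σx = 7, Σ1 = 4.
Moment sums: Σx·y = 126, Σy = 18.
Normal equations: [[75, 7]; [7, 4]]·[m, c]ᵀ = [126, 18]ᵀ.
Δ = 75·4 − 7² = 251.
m = (126·4 − 7·18)/251 = 378/251; c = (75·18 − 7·126)/251 = 468/251.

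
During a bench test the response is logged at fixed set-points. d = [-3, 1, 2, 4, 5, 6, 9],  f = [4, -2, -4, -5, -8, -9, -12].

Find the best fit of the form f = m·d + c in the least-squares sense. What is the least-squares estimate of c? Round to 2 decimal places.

From the data, Σd·d = 172, Σd = 24, Σ1 = 7.
Moment sums: Σd·f = -244, Σf = -36.
Normal equations: [[172, 24]; [24, 7]]·[m, c]ᵀ = [-244, -36]ᵀ.
Δ = 172·7 − 24² = 628.
m = ((-244)·7 − 24·(-36))/628 = -211/157; c = (172·(-36) − 24·(-244))/628 = -84/157.

c = -0.54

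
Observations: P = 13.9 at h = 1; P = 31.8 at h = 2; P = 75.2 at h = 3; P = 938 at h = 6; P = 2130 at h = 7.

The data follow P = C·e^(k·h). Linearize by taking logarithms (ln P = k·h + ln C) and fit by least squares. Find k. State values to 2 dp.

k = 0.84

Taking logs, ln P = k·h + ln C, so regress ln P on h.
Σh = 19.0000, Σ(h)² = 99.0000, Σln P = 24.9191, Σh·ln P = 117.2209.
Equations: 99.0000·k + 19.0000·ln C = 117.2209;  19.0000·k + 5·ln C = 24.9191.
Δ = 99.0000·5 − (19.0000)² = 134.0000; k = (117.2209·5 − 19.0000·24.9191)/134.0000 = 0.84060, ln C = (99.0000·24.9191 − 19.0000·117.2209)/134.0000 = 1.78953.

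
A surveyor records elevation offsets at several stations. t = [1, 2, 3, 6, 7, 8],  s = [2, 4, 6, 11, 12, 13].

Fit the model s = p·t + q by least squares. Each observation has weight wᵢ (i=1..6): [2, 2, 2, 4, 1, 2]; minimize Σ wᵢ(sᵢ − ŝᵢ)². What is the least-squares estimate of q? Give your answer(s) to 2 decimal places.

q = 0.84

Entries of AᵀWA: Σwᵢ·t·t = 349, Σwᵢ·t = 59, Σwᵢ·1 = 13.
Right-hand side: Σwᵢ·t·s = 612, Σwᵢ·s = 106.
det = 349·13 − 59² = 1056.
p = (612·13 − 59·106)/1056 = 851/528; q = (349·106 − 59·612)/1056 = 443/528.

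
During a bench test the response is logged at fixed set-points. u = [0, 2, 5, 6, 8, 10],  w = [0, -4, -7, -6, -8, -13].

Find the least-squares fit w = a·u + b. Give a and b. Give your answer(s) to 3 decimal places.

a = -1.114, b = -0.579

Setting ∂/∂a … = 0 gives: 229·a + 31·b = -273;  31·a + 6·b = -38.
Δ = 229·6 − 31² = 413.
a = ((-273)·6 − 31·(-38))/413 = -460/413; b = (229·(-38) − 31·(-273))/413 = -239/413.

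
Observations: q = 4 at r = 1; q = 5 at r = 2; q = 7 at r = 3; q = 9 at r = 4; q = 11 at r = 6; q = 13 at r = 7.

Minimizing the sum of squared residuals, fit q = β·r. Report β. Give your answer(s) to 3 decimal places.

β = 1.983

The normal equations are: 115·β = 228.
Hence β = 228 / 115 ≈ 1.98261.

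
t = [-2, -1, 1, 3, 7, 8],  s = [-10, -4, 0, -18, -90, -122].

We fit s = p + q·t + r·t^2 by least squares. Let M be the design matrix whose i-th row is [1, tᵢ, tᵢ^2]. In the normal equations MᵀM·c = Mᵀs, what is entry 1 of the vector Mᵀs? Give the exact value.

-244

Entry 1 ↔ basis 1, so (Mᵀs)_{1} = Σᵢ sᵢ = (1)·(-10) + (1)·(-4) + (1)·(0) + (1)·(-18) + (1)·(-90) + (1)·(-122) = -244.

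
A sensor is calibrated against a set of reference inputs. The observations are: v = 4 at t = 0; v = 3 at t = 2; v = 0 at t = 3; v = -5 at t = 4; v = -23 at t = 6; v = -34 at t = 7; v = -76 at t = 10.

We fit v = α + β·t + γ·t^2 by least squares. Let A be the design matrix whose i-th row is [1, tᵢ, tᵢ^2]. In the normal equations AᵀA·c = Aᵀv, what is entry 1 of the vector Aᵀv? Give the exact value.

Entry 1 ↔ basis 1, so (Aᵀv)_{1} = Σᵢ vᵢ = (1)·(4) + (1)·(3) + (1)·(0) + (1)·(-5) + (1)·(-23) + (1)·(-34) + (1)·(-76) = -131.

-131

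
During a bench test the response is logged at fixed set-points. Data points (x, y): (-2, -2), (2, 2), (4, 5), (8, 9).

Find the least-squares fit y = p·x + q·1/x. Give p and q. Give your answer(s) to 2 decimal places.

The normal system MᵀM·[p, q]ᵀ = Mᵀy is [[88, 4]; [4, 37/64]]·[p, q]ᵀ = [100, 35/8]ᵀ.
Determinant 88·(37/64) − 4² = 279/8.
p = (100·(37/64) − 4·(35/8))/(279/8) = 215/186; q = (88·(35/8) − 4·100)/(279/8) = -40/93.

p = 1.16, q = -0.43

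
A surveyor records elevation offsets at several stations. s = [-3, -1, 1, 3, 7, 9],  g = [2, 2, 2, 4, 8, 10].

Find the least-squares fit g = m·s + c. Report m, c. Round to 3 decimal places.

m = 0.720, c = 2.745

With design matrix X, XᵀX = [[150, 16]; [16, 6]] and Xᵀg = [152, 28]ᵀ.
Eliminating c: 6·(row 1) − 16·(row 2) gives 644·m = 6·152 − 16·28 = 464, so m = 116/161.
Then c = (28 − 16·(116/161))/6 = 442/161.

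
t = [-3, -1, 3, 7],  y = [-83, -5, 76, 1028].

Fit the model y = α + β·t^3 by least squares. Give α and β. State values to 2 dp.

MᵀM·[α, β]ᵀ = Mᵀy reads: 4·α + 342·β = 1016;  342·α + 119108·β = 356902.
Eliminating β: 119108·(row 1) − 342·(row 2) gives 359468·α = 119108·1016 − 342·356902 = -1046756, so α = -261689/89867.
Then β = (356902 − 342·(-261689/89867))/119108 = 270034/89867.

α = -2.91, β = 3.00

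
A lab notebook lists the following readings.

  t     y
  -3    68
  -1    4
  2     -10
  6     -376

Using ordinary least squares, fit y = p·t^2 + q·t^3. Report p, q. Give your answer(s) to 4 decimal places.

p = 1.5551, q = -2.0000

From the data, Σt^2·t^2 = 1394, Σt^2·t^3 = 7564, Σt^3·t^3 = 47450.
Right-hand side: Σt^2·y = -12960, Σt^3·y = -83136.
XᵀX·[p, q]ᵀ = Xᵀy becomes [[1394, 7564]; [7564, 47450]]·[p, q]ᵀ = [-12960, -83136]ᵀ.
Eliminating q: 47450·(row 1) − 7564·(row 2) gives 8931204·p = 47450·(-12960) − 7564·(-83136) = 13888704, so p = 1157392/744267.
Then q = ((-83136) − 7564·(1157392/744267))/47450 = -1488512/744267.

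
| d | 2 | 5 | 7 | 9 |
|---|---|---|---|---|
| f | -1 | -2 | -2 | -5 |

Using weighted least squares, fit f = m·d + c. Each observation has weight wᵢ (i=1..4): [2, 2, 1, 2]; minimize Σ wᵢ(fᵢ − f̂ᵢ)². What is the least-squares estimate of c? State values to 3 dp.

With design matrix M, MᵀWM = [[269, 39]; [39, 7]] and MᵀWf = [-128, -18]ᵀ.
Eliminating c: 7·(row 1) − 39·(row 2) gives 362·m = 7·(-128) − 39·(-18) = -194, so m = -97/181.
Then c = ((-18) − 39·(-97/181))/7 = 75/181.

c = 0.414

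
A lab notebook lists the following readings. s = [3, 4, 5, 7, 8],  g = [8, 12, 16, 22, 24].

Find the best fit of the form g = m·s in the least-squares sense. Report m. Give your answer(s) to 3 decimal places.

m = 3.055

Forming XᵀX = [[163]] and Xᵀg = [498]ᵀ gives XᵀX·[m]ᵀ = Xᵀg.
Hence m = 498 / 163 ≈ 3.05521.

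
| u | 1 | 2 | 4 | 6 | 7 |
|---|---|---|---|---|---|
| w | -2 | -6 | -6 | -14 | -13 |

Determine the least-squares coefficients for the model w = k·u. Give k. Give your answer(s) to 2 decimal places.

k = -2.01

The normal system MᵀM·[k]ᵀ = Mᵀw is [[106]]·[k]ᵀ = [-213]ᵀ.
k = (-213)/106 = -2.00943.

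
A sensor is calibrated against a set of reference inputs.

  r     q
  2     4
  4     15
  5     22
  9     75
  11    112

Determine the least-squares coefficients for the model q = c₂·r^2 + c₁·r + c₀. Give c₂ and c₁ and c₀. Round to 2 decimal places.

Normal-equation sums: Σr^2·r^2 = 22099, Σr^2·r = 2257, Σr^2 = 247, Σr·r = 247, Σr = 31, Σ1 = 5.
Moment sums: Σr^2·q = 20433, Σr·q = 2085, Σq = 228.
AᵀA·[c₂, c₁, c₀]ᵀ = Aᵀq becomes [[22099, 2257, 247]; [2257, 247, 31]; [247, 31, 5]]·[c₂, c₁, c₀]ᵀ = [20433, 2085, 228]ᵀ.
Row-reducing yields c₂ = 12781/13226, c₁ = -7189/13226, c₀ = 8148/6613.

c₂ = 0.97, c₁ = -0.54, c₀ = 1.23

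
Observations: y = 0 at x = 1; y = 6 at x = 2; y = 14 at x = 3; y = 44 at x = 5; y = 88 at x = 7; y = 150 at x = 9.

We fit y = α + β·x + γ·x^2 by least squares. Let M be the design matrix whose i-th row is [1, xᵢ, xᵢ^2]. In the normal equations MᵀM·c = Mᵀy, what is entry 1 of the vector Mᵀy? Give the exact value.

302

Entry 1 ↔ basis 1, so (Mᵀy)_{1} = Σᵢ yᵢ = (1)·(0) + (1)·(6) + (1)·(14) + (1)·(44) + (1)·(88) + (1)·(150) = 302.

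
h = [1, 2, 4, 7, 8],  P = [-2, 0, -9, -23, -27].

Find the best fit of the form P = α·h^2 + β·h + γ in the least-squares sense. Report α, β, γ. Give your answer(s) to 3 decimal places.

From the data, Σh^2·h^2 = 6770, Σh^2·h = 928, Σh^2 = 134, Σh·h = 134, Σh = 22, Σ1 = 5.
Moment sums: Σh^2·P = -3001, Σh·P = -415, ΣP = -61.
Inverting the 3×3 Gram matrix, [α, β, γ]ᵀ = [-337/1038, -1025/1038, 439/519]ᵀ.

α = -0.325, β = -0.987, γ = 0.846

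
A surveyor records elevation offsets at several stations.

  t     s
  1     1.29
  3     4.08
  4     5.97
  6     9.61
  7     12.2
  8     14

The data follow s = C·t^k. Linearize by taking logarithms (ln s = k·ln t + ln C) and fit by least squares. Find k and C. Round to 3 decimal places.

k = 1.154, C = 1.237

Let Y = ln s. Fitting Y = k·ln t + ln C by least squares:
Σln t = 8.3020, Σ(ln t)² = 14.4498, Σln s = 10.8508, Σln t·ln s = 18.4314.
Equations: 14.4498·k + 8.3020·ln C = 18.4314;  8.3020·k + 6·ln C = 10.8508.
Solving (det = 17.7753): k = 1.15358, ln C = 0.21229, so C = exp(0.21229) = 1.23651.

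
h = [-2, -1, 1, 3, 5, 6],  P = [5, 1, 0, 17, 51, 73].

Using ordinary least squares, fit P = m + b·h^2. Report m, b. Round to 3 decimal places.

m = -2.035, b = 2.095

Forming MᵀM = [[6, 76]; [76, 2020]] and MᵀP = [147, 4077]ᵀ gives MᵀM·[m, b]ᵀ = MᵀP.
Δ = 6·2020 − 76² = 6344.
m = (147·2020 − 76·4077)/6344 = -1614/793; b = (6·4077 − 76·147)/6344 = 6645/3172.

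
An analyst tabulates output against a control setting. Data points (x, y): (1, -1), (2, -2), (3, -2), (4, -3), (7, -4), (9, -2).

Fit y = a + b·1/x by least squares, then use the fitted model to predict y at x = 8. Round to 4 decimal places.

ŷ = -2.9359

The normal equations are: 6·a + (589/252)·b = -14;  (589/252)·a + (92485/63504)·b = -1061/252.
Eliminating b: (92485/63504)·(row 1) − (589/252)·(row 2) gives (207989/63504)·a = (92485/63504)·(-14) − (589/252)·(-1061/252) = -74429/7056, so a = -669861/207989.
Then b = ((-1061/252) − (589/252)·(-669861/207989))/(92485/63504) = 473760/207989.
At x = 8: ŷ = (-669861/207989)·(1) + (473760/207989)·(1/8) = -610641/207989.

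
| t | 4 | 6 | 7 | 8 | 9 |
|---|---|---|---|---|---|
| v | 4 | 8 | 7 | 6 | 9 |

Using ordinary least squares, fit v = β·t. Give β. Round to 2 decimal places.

Forming MᵀM = [[246]] and Mᵀv = [242]ᵀ gives MᵀM·[β]ᵀ = Mᵀv.
Hence β = 242 / 246 ≈ 0.98374.

β = 0.98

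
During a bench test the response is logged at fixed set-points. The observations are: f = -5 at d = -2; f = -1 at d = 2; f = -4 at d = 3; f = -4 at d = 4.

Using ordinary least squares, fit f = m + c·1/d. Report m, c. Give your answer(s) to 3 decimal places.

m = -3.923, c = 2.903

Entries of MᵀM: Σ1 = 4, Σ1/d = 7/12, Σ1/d·1/d = 97/144.
Moment sums: Σf = -14, Σ1/d·f = -1/3.
So MᵀM·[m, c]ᵀ = Mᵀf: [[4, 7/12]; [7/12, 97/144]]·[m, c]ᵀ = [-14, -1/3]ᵀ.
det = 4·(97/144) − (7/12)² = 113/48.
m = ((-14)·(97/144) − (7/12)·(-1/3))/(113/48) = -1330/339; c = (4·(-1/3) − (7/12)·(-14))/(113/48) = 328/113.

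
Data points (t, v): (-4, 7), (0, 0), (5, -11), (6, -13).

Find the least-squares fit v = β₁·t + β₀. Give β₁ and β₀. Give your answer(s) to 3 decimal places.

β₁ = -2.027, β₀ = -0.703

The normal system AᵀA·[β₁, β₀]ᵀ = Aᵀv is [[77, 7]; [7, 4]]·[β₁, β₀]ᵀ = [-161, -17]ᵀ.
det = 77·4 − 7² = 259.
β₁ = ((-161)·4 − 7·(-17))/259 = -75/37; β₀ = (77·(-17) − 7·(-161))/259 = -26/37.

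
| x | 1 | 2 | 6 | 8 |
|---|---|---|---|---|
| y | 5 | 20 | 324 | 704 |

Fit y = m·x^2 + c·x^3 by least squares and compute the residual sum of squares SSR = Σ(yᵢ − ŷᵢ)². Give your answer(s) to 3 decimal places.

Normal-equation sums: Σx^2·x^2 = 5409, Σx^2·x^3 = 40577, Σx^3·x^3 = 308865.
Right-hand side: Σx^2·y = 56805, Σx^3·y = 430597.
Normal equations: [[5409, 40577]; [40577, 308865]]·[m, c]ᵀ = [56805, 430597]ᵀ.
Eliminating c: 308865·(row 1) − 40577·(row 2) gives 24157856·m = 308865·56805 − 40577·430597 = 72741856, so m = 2273183/754933.
Then c = (430597 − 40577·(2273183/754933))/308865 = 753834/754933.
Residuals: 747648/754933, -24744/754933, -64440/754933, 26112/754933; SSR = 747648/754933.

SSR = 0.990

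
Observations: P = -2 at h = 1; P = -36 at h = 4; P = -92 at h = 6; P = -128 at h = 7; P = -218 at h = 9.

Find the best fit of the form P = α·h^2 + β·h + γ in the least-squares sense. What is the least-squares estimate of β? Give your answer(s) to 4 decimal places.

Compute the Gram sums: Σh^2·h^2 = 10515, Σh^2·h = 1353, Σh^2 = 183, Σh·h = 183, Σh = 27, Σ1 = 5.
Moment sums: Σh^2·P = -27820, Σh·P = -3556, ΣP = -476.
Inverting the 3×3 Gram matrix, [α, β, γ]ᵀ = [-3788/1239, 1440/413, -880/413]ᵀ.

β = 3.4867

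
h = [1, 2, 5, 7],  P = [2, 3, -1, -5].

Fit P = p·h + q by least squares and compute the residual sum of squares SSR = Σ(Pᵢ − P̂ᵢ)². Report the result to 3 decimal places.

From the data, Σh·h = 79, Σh = 15, Σ1 = 4.
Right-hand side: Σh·P = -32, ΣP = -1.
MᵀM·[p, q]ᵀ = MᵀP becomes [[79, 15]; [15, 4]]·[p, q]ᵀ = [-32, -1]ᵀ.
Δ = 79·4 − 15² = 91.
p = ((-32)·4 − 15·(-1))/91 = -113/91; q = (79·(-1) − 15·(-32))/91 = 401/91.
Residuals: -106/91, 14/13, 73/91, -5/7; SSR = 334/91.

SSR = 3.670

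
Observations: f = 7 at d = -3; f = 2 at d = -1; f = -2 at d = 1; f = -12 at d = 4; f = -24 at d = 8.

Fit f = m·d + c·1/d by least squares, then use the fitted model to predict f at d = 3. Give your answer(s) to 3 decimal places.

f̂ = -8.540

Compute the Gram sums: Σd·d = 91, Σd·1/d = 5, Σ1/d·1/d = 1261/576.
And Σd·f = -265, Σ1/d·f = -37/3.
XᵀX·[m, c]ᵀ = Xᵀf becomes [[91, 5]; [5, 1261/576]]·[m, c]ᵀ = [-265, -37/3]ᵀ.
Determinant 91·(1261/576) − 5² = 100351/576.
m = ((-265)·(1261/576) − 5·(-37/3))/(100351/576) = -298645/100351; c = (91·(-37/3) − 5·(-265))/(100351/576) = 116736/100351.
At d = 3: f̂ = (-298645/100351)·(3) + (116736/100351)·(1/3) = -857023/100351.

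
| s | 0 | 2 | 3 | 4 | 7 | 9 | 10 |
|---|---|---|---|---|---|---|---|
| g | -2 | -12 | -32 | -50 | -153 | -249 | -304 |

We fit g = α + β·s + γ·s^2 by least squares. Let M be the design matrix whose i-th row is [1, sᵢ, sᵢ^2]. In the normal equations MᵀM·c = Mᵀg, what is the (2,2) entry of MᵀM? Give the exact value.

Row 2 ↔ basis s, column 2 ↔ basis s, so (MᵀM)_{2,2} = Σᵢ (s)·(s) = (0)·(0) + (2)·(2) + (3)·(3) + (4)·(4) + (7)·(7) + (9)·(9) + (10)·(10) = 259.

259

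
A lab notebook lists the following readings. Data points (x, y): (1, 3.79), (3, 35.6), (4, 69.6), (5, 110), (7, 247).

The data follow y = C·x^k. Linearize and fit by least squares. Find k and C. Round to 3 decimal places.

k = 2.131, C = 3.657

Let Y = ln y. Fitting Y = k·ln x + ln C by least squares:
Σln x = 6.0403, Σ(ln x)² = 9.5056, Σln y = 19.3573, Σln x·ln y = 28.0922.
Normal system: [[9.5056, 6.0403]; [6.0403, 5]]·[k, ln C]ᵀ = [28.0922, 19.3573]ᵀ.
Slope k = (n·Σln x·ln y − Σln x·Σln y)/(n·Σ(ln x)² − (Σln x)²) = (5·28.0922 − 6.0403·19.3573)/11.0434 = 2.13140; ln C = (Σln y − k·Σln x)/n = 1.29663, so C = exp(1.29663) = 3.65694.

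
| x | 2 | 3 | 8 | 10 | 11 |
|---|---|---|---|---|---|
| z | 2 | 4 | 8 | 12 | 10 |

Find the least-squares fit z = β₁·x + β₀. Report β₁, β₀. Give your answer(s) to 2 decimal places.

Setting ∂/∂β₁ … = 0 gives: 298·β₁ + 34·β₀ = 310;  34·β₁ + 5·β₀ = 36.
(Σx·x = 298, Σx = 34, Σ1 = 5, Σx·z = 310, Σz = 36.)
Determinant 298·5 − 34² = 334.
β₁ = (310·5 − 34·36)/334 = 163/167; β₀ = (298·36 − 34·310)/334 = 94/167.

β₁ = 0.98, β₀ = 0.56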